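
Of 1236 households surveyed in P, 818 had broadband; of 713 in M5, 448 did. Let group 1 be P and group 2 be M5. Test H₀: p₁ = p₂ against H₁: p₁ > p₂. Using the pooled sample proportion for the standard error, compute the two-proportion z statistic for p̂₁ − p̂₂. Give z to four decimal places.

z = 1.4922

p̂₁ = 818/1236 ≈ 0.661812, p̂₂ = 448/713 ≈ 0.628331.
Pooled p̂ = (818+448)/(1236+713) = 1266/1949 = 0.649564.
SE = √(p̂(1−p̂)(1/n₁+1/n₂)) = √(0.649564·0.350436·0.00221159) = √(0.000503425) = 0.022437.
z = (0.661812 − 0.628331)/0.022437 = 0.033481/0.022437 = 1.4922.
p-value = P(Z > 1.492) ≈ 0.0678.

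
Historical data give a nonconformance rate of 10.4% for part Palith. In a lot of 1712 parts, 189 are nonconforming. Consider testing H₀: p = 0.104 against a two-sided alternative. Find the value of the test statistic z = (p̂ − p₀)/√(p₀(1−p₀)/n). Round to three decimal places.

p̂ = 189/1712 = 0.11040.
Under H₀, SE = √(0.104·0.896/1712) = √(5.44299e-05) = 0.00738.
z = (0.11040 − 0.104)/0.00738 = 0.00640/0.00738 = 0.867.
p-value = 2·P(Z > 0.867) ≈ 0.3859.

z = 0.867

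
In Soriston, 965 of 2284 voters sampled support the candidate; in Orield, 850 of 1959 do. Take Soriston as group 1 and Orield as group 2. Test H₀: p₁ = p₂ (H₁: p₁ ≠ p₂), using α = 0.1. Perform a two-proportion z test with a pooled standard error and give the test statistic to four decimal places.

z = -0.7476

p̂₁ = 965/2284 ≈ 0.422504, p̂₂ = 850/1959 ≈ 0.433895.
Pooled p̂ = (965+850)/(2284+1959) = 1815/4243 = 0.427763.
SE = √(0.244782 × 0.000948293) = 0.015236.
z = (0.422504 − 0.433895)/0.015236 = -0.011391/0.015236 = -0.7476.
p-value = 2·P(Z > 0.748) ≈ 0.4547; since p > α = 0.1, fail to reject H₀.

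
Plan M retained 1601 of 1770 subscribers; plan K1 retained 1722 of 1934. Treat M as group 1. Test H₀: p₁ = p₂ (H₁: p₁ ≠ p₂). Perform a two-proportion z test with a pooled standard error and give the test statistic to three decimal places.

z = 1.415

p̂₁ = 1601/1770 = 0.90452, p̂₂ = 1722/1934 = 0.89038.
Pooled p̂ = (1601+1722)/(1770+1934) = 3323/3704 = 0.89714.
SE = √(0.0922812 × 0.00108203) = 0.00999.
z = (0.90452 − 0.89038)/0.00999 = 0.01414/0.00999 = 1.415.
Two-sided p-value ≈ 2·Φ(−1.415) = 0.1571.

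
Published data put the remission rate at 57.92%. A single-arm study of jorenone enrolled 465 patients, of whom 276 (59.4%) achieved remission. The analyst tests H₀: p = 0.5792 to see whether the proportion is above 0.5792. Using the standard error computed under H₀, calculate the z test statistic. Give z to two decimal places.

p̂ = 276/465 = 0.59355.
Under H₀, SE = √(0.5792·0.4208/465) = √(0.000524145) = 0.02289.
z = (0.59355 − 0.5792)/0.02289 = 0.01435/0.02289 = 0.63.
p-value = P(Z > 0.627) ≈ 0.2654.

z = 0.63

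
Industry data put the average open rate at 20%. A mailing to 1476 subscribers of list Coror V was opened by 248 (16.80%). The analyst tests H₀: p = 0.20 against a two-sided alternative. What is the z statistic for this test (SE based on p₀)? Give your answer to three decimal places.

z = -3.071

p̂ = 248/1476 ≈ 0.168022.
SE = √(p₀(1−p₀)/n) = √(0.16/1476) = 0.010412.
z = (0.168022 − 0.2)/0.010412 = -0.031978/0.010412 = -3.071.
Two-sided p-value ≈ 2·Φ(−3.071) = 0.0021.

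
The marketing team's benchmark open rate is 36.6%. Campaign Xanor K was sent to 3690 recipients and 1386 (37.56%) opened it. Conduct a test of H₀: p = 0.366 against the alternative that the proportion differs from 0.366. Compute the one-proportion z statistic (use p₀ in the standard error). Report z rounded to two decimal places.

z = 1.21

p̂ = 1386/3690 = 0.37561.
Under H₀, SE = √(0.366·0.634/3690) = √(6.28846e-05) = 0.00793.
z = (0.37561 − 0.366)/0.00793 = 0.00961/0.00793 = 1.21.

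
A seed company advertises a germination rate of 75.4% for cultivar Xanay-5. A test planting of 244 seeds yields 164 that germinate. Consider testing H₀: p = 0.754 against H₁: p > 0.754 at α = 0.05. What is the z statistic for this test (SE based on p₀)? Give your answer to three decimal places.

p̂ = 164/244 ≈ 0.672131.
Standard error under H₀: √(0.754×0.246/244) = 0.027571.
z = (0.672131 − 0.754)/0.027571 = -0.081869/0.027571 = -2.969.
p-value = P(Z > -2.969) ≈ 0.9985, so at α = 0.05 we fail to reject H₀.

z = -2.969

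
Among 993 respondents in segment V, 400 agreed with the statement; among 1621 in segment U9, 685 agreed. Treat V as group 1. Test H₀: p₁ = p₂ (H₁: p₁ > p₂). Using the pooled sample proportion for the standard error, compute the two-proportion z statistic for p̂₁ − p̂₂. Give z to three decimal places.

z = -0.995

p̂₁ = 400/993 ≈ 0.40282, p̂₂ = 685/1621 ≈ 0.42258.
Pooled p̂ = (400+685)/(993+1621) = 1085/2614 = 0.41507.
SE = √(p̂(1−p̂)(1/n₁+1/n₂)) = √(0.41507·0.58493·0.00162395) = √(0.000394275) = 0.01986.
z = (0.40282 − 0.42258)/0.01986 = -0.01976/0.01986 = -0.995.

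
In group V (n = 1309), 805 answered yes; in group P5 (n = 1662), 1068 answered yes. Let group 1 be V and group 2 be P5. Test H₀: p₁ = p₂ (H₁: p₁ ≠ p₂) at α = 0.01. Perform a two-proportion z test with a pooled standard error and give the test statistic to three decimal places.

z = -1.549

p̂₁ = 805/1309 ≈ 0.61497, p̂₂ = 1068/1662 ≈ 0.64260.
Pooled p̂ = (805+1068)/(1309+1662) = 1873/2971 = 0.63043.
SE = √(0.232989 × 0.00136563) = 0.01784.
z = (0.61497 − 0.64260)/0.01784 = -0.02763/0.01784 = -1.549.
p-value = 2·P(Z > 1.549) ≈ 0.1214. With α = 0.01, fail to reject H₀.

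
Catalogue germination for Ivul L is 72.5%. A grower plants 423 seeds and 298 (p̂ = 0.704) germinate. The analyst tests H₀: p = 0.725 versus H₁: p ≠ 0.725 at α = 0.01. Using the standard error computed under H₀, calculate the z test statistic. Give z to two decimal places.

p̂ = 298/423 ≈ 0.7045.
Under H₀, SE = √(0.725·0.275/423) = √(0.000471336) = 0.0217.
z = (0.7045 − 0.725)/0.0217 = -0.0205/0.0217 = -0.94.
Two-sided p-value ≈ 2·Φ(−0.945) = 0.3448, so at α = 0.01 we fail to reject H₀.

z = -0.94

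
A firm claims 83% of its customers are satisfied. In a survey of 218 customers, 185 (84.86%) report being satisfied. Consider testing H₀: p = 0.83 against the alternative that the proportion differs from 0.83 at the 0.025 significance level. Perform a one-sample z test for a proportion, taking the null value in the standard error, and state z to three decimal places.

p̂ = 185/218 ≈ 0.84862.
Under H₀, SE = √(0.83·0.17/218) = √(0.000647248) = 0.02544.
z = (0.84862 − 0.83)/0.02544 = 0.01862/0.02544 = 0.732.
p-value = 2·P(Z > 0.732) ≈ 0.4641; since p > α = 0.025, fail to reject H₀.

z = 0.732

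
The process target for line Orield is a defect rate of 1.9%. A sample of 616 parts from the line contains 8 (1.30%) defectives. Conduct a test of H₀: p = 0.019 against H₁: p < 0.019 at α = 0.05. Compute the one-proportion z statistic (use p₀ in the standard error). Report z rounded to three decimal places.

p̂ = 8/616 ≈ 0.01299.
Under H₀, SE = √(0.019·0.981/616) = √(3.02581e-05) = 0.00550.
z = (0.01299 − 0.019)/0.00550 = -0.00601/0.00550 = -1.093.
p-value = P(Z < -1.093) ≈ 0.1372; since p > α = 0.05, fail to reject H₀.

z = -1.093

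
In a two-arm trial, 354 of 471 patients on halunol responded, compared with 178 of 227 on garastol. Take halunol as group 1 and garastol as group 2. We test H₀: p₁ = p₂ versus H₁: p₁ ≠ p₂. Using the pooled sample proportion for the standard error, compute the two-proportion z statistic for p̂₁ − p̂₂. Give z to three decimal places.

z = -0.946

p̂₁ = 354/471 = 0.75159, p̂₂ = 178/227 = 0.78414.
Pooled p̂ = (354+178)/(471+227) = 532/698 = 0.76218.
SE = √(0.181263 × 0.00652843) = 0.03440.
z = (0.75159 − 0.78414)/0.03440 = -0.03255/0.03440 = -0.946.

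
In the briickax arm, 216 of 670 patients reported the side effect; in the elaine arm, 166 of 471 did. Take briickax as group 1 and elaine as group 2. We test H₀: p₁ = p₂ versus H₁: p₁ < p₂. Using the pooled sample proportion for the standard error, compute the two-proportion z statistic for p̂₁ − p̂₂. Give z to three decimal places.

z = -1.059

p̂₁ = 216/670 ≈ 0.32239, p̂₂ = 166/471 ≈ 0.35244.
Pooled p̂ = (216+166)/(670+471) = 382/1141 = 0.33479.
SE = √(0.222707 × 0.00361568) = 0.02838.
z = (0.32239 − 0.35244)/0.02838 = -0.03005/0.02838 = -1.059.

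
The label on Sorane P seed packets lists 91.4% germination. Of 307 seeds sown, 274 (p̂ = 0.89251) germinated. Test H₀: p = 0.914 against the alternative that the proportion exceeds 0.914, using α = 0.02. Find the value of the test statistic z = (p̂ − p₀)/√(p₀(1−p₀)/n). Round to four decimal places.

z = -1.3431

p̂ = 274/307 ≈ 0.8925081.
Under H₀, SE = √(0.914·0.086/307) = √(0.000256039) = 0.0160012.
z = (0.8925081 − 0.914)/0.0160012 = -0.0214919/0.0160012 = -1.3431.
p-value = P(Z > -1.343) ≈ 0.9104. With α = 0.02, fail to reject H₀.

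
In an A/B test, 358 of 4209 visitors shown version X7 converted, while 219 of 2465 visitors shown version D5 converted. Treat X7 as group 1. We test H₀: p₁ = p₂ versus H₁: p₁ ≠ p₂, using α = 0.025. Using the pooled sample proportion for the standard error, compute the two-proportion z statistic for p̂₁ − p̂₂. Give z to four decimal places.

p̂₁ = 358/4209 ≈ 0.085056, p̂₂ = 219/2465 ≈ 0.088844.
Pooled p̂ = (358+219)/(4209+2465) = 577/6674 = 0.086455.
SE = √(0.0789804 × 0.000643266) = 0.007128.
z = (0.085056 − 0.088844)/0.007128 = -0.003788/0.007128 = -0.5314.
p-value = 2·P(Z > 0.531) ≈ 0.5951; since p > α = 0.025, fail to reject H₀.

z = -0.5314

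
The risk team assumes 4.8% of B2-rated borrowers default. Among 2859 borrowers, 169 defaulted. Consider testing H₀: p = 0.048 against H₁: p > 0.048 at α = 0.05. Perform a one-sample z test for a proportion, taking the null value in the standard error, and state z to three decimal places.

z = 2.779

p̂ = 169/2859 ≈ 0.059112.
Under H₀, SE = √(0.048·0.952/2859) = √(1.59832e-05) = 0.003998.
z = (0.059112 − 0.048)/0.003998 = 0.011112/0.003998 = 2.779.
p-value = P(Z > 2.779) ≈ 0.0027, so at α = 0.05 we reject H₀.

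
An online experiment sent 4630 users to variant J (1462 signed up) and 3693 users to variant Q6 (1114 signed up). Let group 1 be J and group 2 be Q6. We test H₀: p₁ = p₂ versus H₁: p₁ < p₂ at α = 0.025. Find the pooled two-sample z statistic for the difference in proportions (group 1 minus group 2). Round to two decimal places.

z = 1.38

p̂₁ = 1462/4630 = 0.3158, p̂₂ = 1114/3693 = 0.3017.
Pooled p̂ = (1462+1114)/(4630+3693) = 2576/8323 = 0.3095.
SE = √(p̂(1−p̂)(1/n₁+1/n₂)) = √(0.3095·0.6905·0.000486765) = √(0.000104027) = 0.0102.
z = (0.3158 − 0.3017)/0.0102 = 0.0141/0.0102 = 1.38.
p-value = P(Z < 1.384) ≈ 0.9168, so at α = 0.025 we fail to reject H₀.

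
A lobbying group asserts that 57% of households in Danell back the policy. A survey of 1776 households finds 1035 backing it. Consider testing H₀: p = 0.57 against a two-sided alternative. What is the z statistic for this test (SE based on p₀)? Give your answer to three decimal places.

z = 1.087

p̂ = 1035/1776 ≈ 0.58277.
Standard error under H₀: √(0.57×0.43/1776) = 0.01175.
z = (0.58277 − 0.57)/0.01175 = 0.01277/0.01175 = 1.087.
p-value = 2·P(Z > 1.087) ≈ 0.2770.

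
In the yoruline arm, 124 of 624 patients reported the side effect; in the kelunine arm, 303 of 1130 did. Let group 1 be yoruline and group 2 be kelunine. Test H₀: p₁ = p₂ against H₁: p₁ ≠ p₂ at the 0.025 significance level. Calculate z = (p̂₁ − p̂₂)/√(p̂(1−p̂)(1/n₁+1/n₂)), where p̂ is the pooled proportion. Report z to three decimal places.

p̂₁ = 124/624 ≈ 0.1987179, p̂₂ = 303/1130 ≈ 0.2681416.
Pooled p̂ = (124+303)/(624+1130) = 427/1754 = 0.2434436.
SE = √(0.184179 × 0.00248752) = 0.0214044.
z = (0.1987179 − 0.2681416)/0.0214044 = -0.0694237/0.0214044 = -3.243.
p-value = 2·P(Z > 3.243) ≈ 0.0012. With α = 0.025, reject H₀.

z = -3.243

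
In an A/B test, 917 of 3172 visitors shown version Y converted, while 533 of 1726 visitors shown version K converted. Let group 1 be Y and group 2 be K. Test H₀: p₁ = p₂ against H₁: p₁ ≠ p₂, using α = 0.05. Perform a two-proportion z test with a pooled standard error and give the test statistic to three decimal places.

p̂₁ = 917/3172 = 0.289092, p̂₂ = 533/1726 = 0.308806.
Pooled p̂ = (917+533)/(3172+1726) = 1450/4898 = 0.296039.
SE = √(0.2084 × 0.000894633) = 0.013654.
z = (0.289092 − 0.308806)/0.013654 = -0.019714/0.013654 = -1.444.
p-value = 2·P(Z > 1.444) ≈ 0.1488. With α = 0.05, fail to reject H₀.

z = -1.444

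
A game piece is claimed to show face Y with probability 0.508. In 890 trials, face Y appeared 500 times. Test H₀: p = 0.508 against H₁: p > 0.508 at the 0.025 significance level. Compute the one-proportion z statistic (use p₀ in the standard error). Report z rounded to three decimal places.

p̂ = 500/890 = 0.56180.
SE = √(p₀(1−p₀)/n) = √(0.24994/890) = 0.01676.
z = (0.56180 − 0.508)/0.01676 = 0.05380/0.01676 = 3.210.
p-value = P(Z > 3.210) ≈ 0.0007, so at α = 0.025 we reject H₀.

z = 3.210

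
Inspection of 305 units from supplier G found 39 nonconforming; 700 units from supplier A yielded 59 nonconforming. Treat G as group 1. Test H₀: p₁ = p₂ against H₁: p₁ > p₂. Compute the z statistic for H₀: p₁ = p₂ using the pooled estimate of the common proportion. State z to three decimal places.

p̂₁ = 39/305 ≈ 0.127869, p̂₂ = 59/700 ≈ 0.084286.
Pooled p̂ = (39+59)/(305+700) = 98/1005 = 0.097512.
SE = √(p̂(1−p̂)(1/n₁+1/n₂)) = √(0.097512·0.902488·0.00470726) = √(0.000414257) = 0.020353.
z = (0.127869 − 0.084286)/0.020353 = 0.043583/0.020353 = 2.141.

z = 2.141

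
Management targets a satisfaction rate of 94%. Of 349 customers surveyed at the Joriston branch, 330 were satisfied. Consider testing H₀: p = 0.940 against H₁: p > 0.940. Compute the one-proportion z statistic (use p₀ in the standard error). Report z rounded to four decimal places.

p̂ = 330/349 = 0.945559.
SE = √(p₀(1−p₀)/n) = √(0.0564/349) = 0.012712.
z = (0.945559 − 0.94)/0.012712 = 0.005559/0.012712 = 0.4373.

z = 0.4373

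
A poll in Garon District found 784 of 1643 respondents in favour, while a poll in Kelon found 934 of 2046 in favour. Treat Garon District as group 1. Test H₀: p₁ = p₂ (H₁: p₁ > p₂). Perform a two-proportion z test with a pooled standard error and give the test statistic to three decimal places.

z = 1.251

p̂₁ = 784/1643 = 0.477176, p̂₂ = 934/2046 = 0.456500.
Pooled p̂ = (784+934)/(1643+2046) = 1718/3689 = 0.465709.
SE = √(p̂(1−p̂)(1/n₁+1/n₂)) = √(0.465709·0.534291·0.0010974) = √(0.00027306) = 0.016525.
z = (0.477176 − 0.456500)/0.016525 = 0.020676/0.016525 = 1.251.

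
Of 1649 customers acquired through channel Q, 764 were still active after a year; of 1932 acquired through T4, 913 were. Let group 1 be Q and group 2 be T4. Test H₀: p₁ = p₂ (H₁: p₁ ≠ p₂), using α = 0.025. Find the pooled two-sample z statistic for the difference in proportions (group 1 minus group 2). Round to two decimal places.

p̂₁ = 764/1649 = 0.46331, p̂₂ = 913/1932 = 0.47257.
Pooled p̂ = (764+913)/(1649+1932) = 1677/3581 = 0.46830.
SE = √(0.248995 × 0.00112403) = 0.01673.
z = (0.46331 − 0.47257)/0.01673 = -0.00926/0.01673 = -0.55.
Two-sided p-value ≈ 2·Φ(−0.553) = 0.5801, so at α = 0.025 we fail to reject H₀.

z = -0.55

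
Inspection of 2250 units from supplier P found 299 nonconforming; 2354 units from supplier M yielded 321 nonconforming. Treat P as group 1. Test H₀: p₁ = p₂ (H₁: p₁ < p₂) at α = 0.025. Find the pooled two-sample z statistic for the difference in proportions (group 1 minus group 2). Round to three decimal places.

z = -0.345

p̂₁ = 299/2250 = 0.13289, p̂₂ = 321/2354 = 0.13636.
Pooled p̂ = (299+321)/(2250+2354) = 620/4604 = 0.13467.
SE = √(p̂(1−p̂)(1/n₁+1/n₂)) = √(0.13467·0.86533·0.000869253) = √(0.000101295) = 0.01006.
z = (0.13289 − 0.13636)/0.01006 = -0.00347/0.01006 = -0.345.
p-value = P(Z < -0.345) ≈ 0.3650; since p > α = 0.025, fail to reject H₀.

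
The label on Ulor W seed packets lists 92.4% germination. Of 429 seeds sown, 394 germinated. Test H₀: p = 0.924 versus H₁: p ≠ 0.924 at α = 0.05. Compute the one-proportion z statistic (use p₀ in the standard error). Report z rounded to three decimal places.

p̂ = 394/429 = 0.91841.
Under H₀, SE = √(0.924·0.076/429) = √(0.000163692) = 0.01279.
z = (0.91841 − 0.924)/0.01279 = -0.00559/0.01279 = -0.437.
Two-sided p-value ≈ 2·Φ(−0.437) = 0.6625; since p > α = 0.05, fail to reject H₀.

z = -0.437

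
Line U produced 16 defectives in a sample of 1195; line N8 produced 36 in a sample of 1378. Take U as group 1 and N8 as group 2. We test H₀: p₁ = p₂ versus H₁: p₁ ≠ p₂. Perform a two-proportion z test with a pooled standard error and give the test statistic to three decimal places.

p̂₁ = 16/1195 ≈ 0.01339, p̂₂ = 36/1378 ≈ 0.02612.
Pooled p̂ = (16+36)/(1195+1378) = 52/2573 = 0.02021.
SE = √(p̂(1−p̂)(1/n₁+1/n₂)) = √(0.02021·0.97979·0.00156251) = √(3.09399e-05) = 0.00556.
z = (0.01339 − 0.02612)/0.00556 = -0.01273/0.00556 = -2.290.

z = -2.290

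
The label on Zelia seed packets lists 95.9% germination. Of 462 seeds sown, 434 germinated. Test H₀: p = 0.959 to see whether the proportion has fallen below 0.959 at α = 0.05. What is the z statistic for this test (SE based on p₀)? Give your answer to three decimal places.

z = -2.125

p̂ = 434/462 ≈ 0.93939.
SE = √(p₀(1−p₀)/n) = √(0.039319/462) = 0.00923.
z = (0.93939 − 0.959)/0.00923 = -0.01961/0.00923 = -2.125.
p-value = P(Z < -2.125) ≈ 0.0168. With α = 0.05, reject H₀.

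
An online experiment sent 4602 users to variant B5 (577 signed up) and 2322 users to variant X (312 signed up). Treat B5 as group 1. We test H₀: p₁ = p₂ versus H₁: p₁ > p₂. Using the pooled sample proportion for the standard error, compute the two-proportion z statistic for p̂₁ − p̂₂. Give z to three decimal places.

p̂₁ = 577/4602 ≈ 0.12538, p̂₂ = 312/2322 ≈ 0.13437.
Pooled p̂ = (577+312)/(4602+2322) = 889/6924 = 0.12839.
SE = √(0.111909 × 0.00064796) = 0.00852.
z = (0.12538 − 0.13437)/0.00852 = -0.00899/0.00852 = -1.055.

z = -1.055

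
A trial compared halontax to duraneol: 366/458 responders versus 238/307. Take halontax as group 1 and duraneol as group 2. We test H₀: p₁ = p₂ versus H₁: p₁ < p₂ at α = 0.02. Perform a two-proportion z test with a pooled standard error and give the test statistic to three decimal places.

z = 0.794

p̂₁ = 366/458 = 0.79913, p̂₂ = 238/307 = 0.77524.
Pooled p̂ = (366+238)/(458+307) = 604/765 = 0.78954.
SE = √(0.166165 × 0.00544074) = 0.03007.
z = (0.79913 − 0.77524)/0.03007 = 0.02389/0.03007 = 0.794.
p-value = P(Z < 0.794) ≈ 0.7865. With α = 0.02, fail to reject H₀.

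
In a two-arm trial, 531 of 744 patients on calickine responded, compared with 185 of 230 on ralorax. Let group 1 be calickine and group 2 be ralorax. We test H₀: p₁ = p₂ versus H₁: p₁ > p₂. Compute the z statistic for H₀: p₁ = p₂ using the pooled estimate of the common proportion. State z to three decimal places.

z = -2.723

p̂₁ = 531/744 ≈ 0.71371, p̂₂ = 185/230 ≈ 0.80435.
Pooled p̂ = (531+185)/(744+230) = 716/974 = 0.73511.
SE = √(p̂(1−p̂)(1/n₁+1/n₂)) = √(0.73511·0.26489·0.00569191) = √(0.00110834) = 0.03329.
z = (0.71371 − 0.80435)/0.03329 = -0.09064/0.03329 = -2.723.
p-value = P(Z > -2.723) ≈ 0.9968.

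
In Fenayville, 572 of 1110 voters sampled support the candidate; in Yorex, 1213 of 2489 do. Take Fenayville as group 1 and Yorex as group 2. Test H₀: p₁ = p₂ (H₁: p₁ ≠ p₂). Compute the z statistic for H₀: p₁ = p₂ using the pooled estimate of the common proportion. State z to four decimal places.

p̂₁ = 572/1110 = 0.515315, p̂₂ = 1213/2489 = 0.487344.
Pooled p̂ = (572+1213)/(1110+2489) = 1785/3599 = 0.495971.
SE = √(0.249984 × 0.00130267) = 0.018046.
z = (0.515315 − 0.487344)/0.018046 = 0.027971/0.018046 = 1.5500.

z = 1.5500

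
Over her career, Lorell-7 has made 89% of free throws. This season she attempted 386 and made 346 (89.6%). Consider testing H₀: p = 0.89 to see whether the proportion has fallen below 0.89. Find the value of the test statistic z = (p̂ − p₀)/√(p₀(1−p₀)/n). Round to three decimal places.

p̂ = 346/386 ≈ 0.89637.
Under H₀, SE = √(0.89·0.11/386) = √(0.000253627) = 0.01593.
z = (0.89637 − 0.89)/0.01593 = 0.00637/0.01593 = 0.400.

z = 0.400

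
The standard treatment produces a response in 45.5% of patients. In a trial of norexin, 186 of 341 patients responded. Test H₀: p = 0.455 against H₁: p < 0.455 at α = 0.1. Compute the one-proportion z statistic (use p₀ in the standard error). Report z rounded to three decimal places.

z = 3.354

p̂ = 186/341 ≈ 0.54545.
Under H₀, SE = √(0.455·0.545/341) = √(0.000727199) = 0.02697.
z = (0.54545 − 0.455)/0.02697 = 0.09045/0.02697 = 3.354.
p-value = P(Z < 3.354) ≈ 0.9996. With α = 0.1, fail to reject H₀.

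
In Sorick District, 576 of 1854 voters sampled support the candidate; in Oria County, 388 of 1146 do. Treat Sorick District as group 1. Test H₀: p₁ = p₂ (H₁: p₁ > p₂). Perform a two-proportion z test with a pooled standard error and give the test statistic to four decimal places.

p̂₁ = 576/1854 = 0.310680, p̂₂ = 388/1146 = 0.338569.
Pooled p̂ = (576+388)/(1854+1146) = 964/3000 = 0.321333.
SE = √(0.218078 × 0.00141197) = 0.017548.
z = (0.310680 − 0.338569)/0.017548 = -0.027889/0.017548 = -1.5893.

z = -1.5893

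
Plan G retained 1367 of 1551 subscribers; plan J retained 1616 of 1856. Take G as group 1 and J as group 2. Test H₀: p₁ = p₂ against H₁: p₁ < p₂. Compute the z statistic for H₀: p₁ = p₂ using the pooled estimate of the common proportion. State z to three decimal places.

z = 0.940

p̂₁ = 1367/1551 ≈ 0.88137, p̂₂ = 1616/1856 ≈ 0.87069.
Pooled p̂ = (1367+1616)/(1551+1856) = 2983/3407 = 0.87555.
SE = √(p̂(1−p̂)(1/n₁+1/n₂)) = √(0.87555·0.12445·0.00118354) = √(0.000128961) = 0.01136.
z = (0.88137 − 0.87069)/0.01136 = 0.01068/0.01136 = 0.940.
p-value = P(Z < 0.940) ≈ 0.8264.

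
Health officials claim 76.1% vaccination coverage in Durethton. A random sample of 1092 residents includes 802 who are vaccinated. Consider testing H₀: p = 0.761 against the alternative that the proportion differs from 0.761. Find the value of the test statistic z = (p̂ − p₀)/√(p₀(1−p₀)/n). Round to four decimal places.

p̂ = 802/1092 ≈ 0.734432.
Under H₀, SE = √(0.761·0.239/1092) = √(0.000166556) = 0.012906.
z = (0.734432 − 0.761)/0.012906 = -0.026568/0.012906 = -2.0586.
Two-sided p-value ≈ 2·Φ(−2.059) = 0.0395.

z = -2.0586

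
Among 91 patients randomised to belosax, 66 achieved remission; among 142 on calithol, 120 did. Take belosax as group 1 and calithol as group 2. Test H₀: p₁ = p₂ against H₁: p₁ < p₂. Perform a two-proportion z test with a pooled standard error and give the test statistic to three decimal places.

z = -2.223

p̂₁ = 66/91 ≈ 0.72527, p̂₂ = 120/142 ≈ 0.84507.
Pooled p̂ = (66+120)/(91+142) = 186/233 = 0.79828.
SE = √(0.161027 × 0.0180313) = 0.05388.
z = (0.72527 − 0.84507)/0.05388 = -0.11980/0.05388 = -2.223.
p-value = P(Z < -2.223) ≈ 0.0131.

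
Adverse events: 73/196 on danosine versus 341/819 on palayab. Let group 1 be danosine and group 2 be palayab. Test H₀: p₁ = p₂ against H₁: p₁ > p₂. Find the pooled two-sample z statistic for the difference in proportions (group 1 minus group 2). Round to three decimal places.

z = -1.124

p̂₁ = 73/196 = 0.37245, p̂₂ = 341/819 = 0.41636.
Pooled p̂ = (73+341)/(196+819) = 414/1015 = 0.40788.
SE = √(0.241514 × 0.00632304) = 0.03908.
z = (0.37245 − 0.41636)/0.03908 = -0.04391/0.03908 = -1.124.
p-value = P(Z > -1.124) ≈ 0.8694.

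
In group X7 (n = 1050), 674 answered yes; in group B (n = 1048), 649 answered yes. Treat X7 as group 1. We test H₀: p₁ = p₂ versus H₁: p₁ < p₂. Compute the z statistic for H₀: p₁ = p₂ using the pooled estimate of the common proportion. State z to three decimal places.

z = 1.074

p̂₁ = 674/1050 = 0.64190, p̂₂ = 649/1048 = 0.61927.
Pooled p̂ = (674+649)/(1050+1048) = 1323/2098 = 0.63060.
SE = √(0.232943 × 0.00190658) = 0.02107.
z = (0.64190 − 0.61927)/0.02107 = 0.02263/0.02107 = 1.074.
p-value = P(Z < 1.074) ≈ 0.8585.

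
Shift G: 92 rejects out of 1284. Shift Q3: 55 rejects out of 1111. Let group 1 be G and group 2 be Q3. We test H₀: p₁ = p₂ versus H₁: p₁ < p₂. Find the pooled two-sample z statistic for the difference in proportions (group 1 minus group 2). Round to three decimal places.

p̂₁ = 92/1284 = 0.071651, p̂₂ = 55/1111 = 0.049505.
Pooled p̂ = (92+55)/(1284+1111) = 147/2395 = 0.061378.
SE = √(p̂(1−p̂)(1/n₁+1/n₂)) = √(0.061378·0.938622·0.00167891) = √(9.67228e-05) = 0.009835.
z = (0.071651 − 0.049505)/0.009835 = 0.022146/0.009835 = 2.252.

z = 2.252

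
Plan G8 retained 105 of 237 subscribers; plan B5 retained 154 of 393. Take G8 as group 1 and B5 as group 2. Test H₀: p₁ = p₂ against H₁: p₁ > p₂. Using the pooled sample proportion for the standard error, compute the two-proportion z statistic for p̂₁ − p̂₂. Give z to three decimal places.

p̂₁ = 105/237 ≈ 0.44304, p̂₂ = 154/393 ≈ 0.39186.
Pooled p̂ = (105+154)/(237+393) = 259/630 = 0.41111.
SE = √(0.242099 × 0.00676394) = 0.04047.
z = (0.44304 − 0.39186)/0.04047 = 0.05118/0.04047 = 1.265.

z = 1.265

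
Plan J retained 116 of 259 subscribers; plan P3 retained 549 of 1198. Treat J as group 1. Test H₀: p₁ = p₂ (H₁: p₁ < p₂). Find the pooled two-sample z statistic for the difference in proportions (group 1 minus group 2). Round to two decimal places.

z = -0.30

p̂₁ = 116/259 = 0.4479, p̂₂ = 549/1198 = 0.4583.
Pooled p̂ = (116+549)/(259+1198) = 665/1457 = 0.4564.
SE = √(p̂(1−p̂)(1/n₁+1/n₂)) = √(0.4564·0.5436·0.00469573) = √(0.00116501) = 0.0341.
z = (0.4479 − 0.4583)/0.0341 = -0.0104/0.0341 = -0.30.
p-value = P(Z < -0.304) ≈ 0.3804.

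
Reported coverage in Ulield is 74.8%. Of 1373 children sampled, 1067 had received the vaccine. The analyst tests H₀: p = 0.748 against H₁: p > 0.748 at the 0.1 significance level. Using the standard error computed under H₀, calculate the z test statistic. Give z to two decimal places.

z = 2.49

p̂ = 1067/1373 = 0.7771.
SE = √(p₀(1−p₀)/n) = √(0.1885/1373) = 0.0117.
z = (0.7771 − 0.748)/0.0117 = 0.0291/0.0117 = 2.49.
p-value = P(Z > 2.486) ≈ 0.0065. With α = 0.1, reject H₀.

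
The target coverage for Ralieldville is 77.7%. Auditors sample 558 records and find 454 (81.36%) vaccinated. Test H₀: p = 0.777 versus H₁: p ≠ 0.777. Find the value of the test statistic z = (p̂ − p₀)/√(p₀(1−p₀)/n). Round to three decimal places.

p̂ = 454/558 = 0.81362.
Standard error under H₀: √(0.777×0.223/558) = 0.01762.
z = (0.81362 − 0.777)/0.01762 = 0.03662/0.01762 = 2.078.
Two-sided p-value ≈ 2·Φ(−2.078) = 0.0377.

z = 2.078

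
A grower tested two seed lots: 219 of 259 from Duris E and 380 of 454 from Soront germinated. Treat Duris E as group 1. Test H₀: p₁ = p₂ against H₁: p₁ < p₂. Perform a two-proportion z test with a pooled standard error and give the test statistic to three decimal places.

p̂₁ = 219/259 ≈ 0.84556, p̂₂ = 380/454 ≈ 0.83700.
Pooled p̂ = (219+380)/(259+454) = 599/713 = 0.84011.
SE = √(0.134324 × 0.00606365) = 0.02854.
z = (0.84556 − 0.83700)/0.02854 = 0.00856/0.02854 = 0.300.
p-value = P(Z < 0.300) ≈ 0.6178.

z = 0.300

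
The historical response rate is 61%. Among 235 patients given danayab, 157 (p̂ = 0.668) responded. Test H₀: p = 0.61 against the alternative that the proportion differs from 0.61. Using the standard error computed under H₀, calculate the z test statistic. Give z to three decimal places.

z = 1.826

p̂ = 157/235 = 0.66809.
SE = √(p₀(1−p₀)/n) = √(0.2379/235) = 0.03182.
z = (0.66809 − 0.61)/0.03182 = 0.05809/0.03182 = 1.826.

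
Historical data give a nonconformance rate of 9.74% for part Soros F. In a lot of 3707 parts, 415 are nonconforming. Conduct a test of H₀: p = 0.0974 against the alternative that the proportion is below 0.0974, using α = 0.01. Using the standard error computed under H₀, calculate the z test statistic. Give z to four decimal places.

p̂ = 415/3707 = 0.1119504.
SE = √(p₀(1−p₀)/n) = √(0.087913/3707) = 0.0048699.
z = (0.1119504 − 0.0974)/0.0048699 = 0.0145504/0.0048699 = 2.9878.
p-value = P(Z < 2.988) ≈ 0.9986, so at α = 0.01 we fail to reject H₀.

z = 2.9878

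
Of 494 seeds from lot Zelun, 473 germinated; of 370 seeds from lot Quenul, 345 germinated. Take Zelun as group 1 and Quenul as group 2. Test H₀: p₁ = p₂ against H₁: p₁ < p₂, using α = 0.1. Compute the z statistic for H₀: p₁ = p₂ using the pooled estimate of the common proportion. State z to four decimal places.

p̂₁ = 473/494 = 0.957490, p̂₂ = 345/370 = 0.932432.
Pooled p̂ = (473+345)/(494+370) = 818/864 = 0.946759.
SE = √(p̂(1−p̂)(1/n₁+1/n₂)) = √(0.946759·0.053241·0.00472699) = √(0.00023827) = 0.015436.
z = (0.957490 − 0.932432)/0.015436 = 0.025058/0.015436 = 1.6233.
p-value = P(Z < 1.623) ≈ 0.9477. With α = 0.1, fail to reject H₀.

z = 1.6233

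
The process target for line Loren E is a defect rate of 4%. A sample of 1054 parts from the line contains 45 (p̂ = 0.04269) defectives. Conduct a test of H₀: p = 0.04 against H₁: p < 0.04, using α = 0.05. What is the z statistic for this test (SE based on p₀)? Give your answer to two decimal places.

p̂ = 45/1054 ≈ 0.0427.
SE = √(p₀(1−p₀)/n) = √(0.0384/1054) = 0.0060.
z = (0.0427 − 0.04)/0.0060 = 0.0027/0.0060 = 0.45.
p-value = P(Z < 0.446) ≈ 0.6723. With α = 0.05, fail to reject H₀.

z = 0.45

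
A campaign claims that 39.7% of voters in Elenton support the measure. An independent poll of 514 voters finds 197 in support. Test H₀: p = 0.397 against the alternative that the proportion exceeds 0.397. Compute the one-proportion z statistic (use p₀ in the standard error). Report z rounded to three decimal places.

z = -0.636

p̂ = 197/514 = 0.38327.
SE = √(p₀(1−p₀)/n) = √(0.23939/514) = 0.02158.
z = (0.38327 − 0.397)/0.02158 = -0.01373/0.02158 = -0.636.
p-value = P(Z > -0.636) ≈ 0.7377.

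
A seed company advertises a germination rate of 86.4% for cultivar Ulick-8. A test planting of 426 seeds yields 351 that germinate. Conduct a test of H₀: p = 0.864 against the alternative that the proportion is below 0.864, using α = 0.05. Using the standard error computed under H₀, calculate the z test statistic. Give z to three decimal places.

z = -2.412

p̂ = 351/426 = 0.82394.
SE = √(p₀(1−p₀)/n) = √(0.1175/426) = 0.01661.
z = (0.82394 − 0.864)/0.01661 = -0.04006/0.01661 = -2.412.
p-value = P(Z < -2.412) ≈ 0.0079, so at α = 0.05 we reject H₀.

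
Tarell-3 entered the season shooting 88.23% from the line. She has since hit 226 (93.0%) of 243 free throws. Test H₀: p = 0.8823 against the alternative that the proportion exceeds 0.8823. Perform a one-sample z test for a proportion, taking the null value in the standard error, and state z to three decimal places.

p̂ = 226/243 = 0.930041.
Standard error under H₀: √(0.8823×0.1177/243) = 0.020673.
z = (0.930041 − 0.8823)/0.020673 = 0.047741/0.020673 = 2.309.

z = 2.309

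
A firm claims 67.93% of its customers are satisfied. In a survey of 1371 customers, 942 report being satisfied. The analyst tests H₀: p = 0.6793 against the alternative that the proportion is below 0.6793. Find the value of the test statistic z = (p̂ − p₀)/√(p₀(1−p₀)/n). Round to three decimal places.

p̂ = 942/1371 ≈ 0.68709.
SE = √(p₀(1−p₀)/n) = √(0.21785/1371) = 0.01261.
z = (0.68709 − 0.6793)/0.01261 = 0.00779/0.01261 = 0.618.
p-value = P(Z < 0.618) ≈ 0.7317.

z = 0.618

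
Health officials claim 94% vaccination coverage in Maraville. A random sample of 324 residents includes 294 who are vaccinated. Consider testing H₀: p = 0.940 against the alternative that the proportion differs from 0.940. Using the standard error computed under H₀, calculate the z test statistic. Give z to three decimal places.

p̂ = 294/324 = 0.907407.
SE = √(p₀(1−p₀)/n) = √(0.0564/324) = 0.013194.
z = (0.907407 − 0.94)/0.013194 = -0.032593/0.013194 = -2.470.
Two-sided p-value ≈ 2·Φ(−2.470) = 0.0135.

z = -2.470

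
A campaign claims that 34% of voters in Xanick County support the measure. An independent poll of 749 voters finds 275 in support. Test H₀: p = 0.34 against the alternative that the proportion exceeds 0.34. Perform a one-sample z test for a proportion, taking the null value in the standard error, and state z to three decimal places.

z = 1.569

p̂ = 275/749 ≈ 0.36716.
Standard error under H₀: √(0.34×0.66/749) = 0.01731.
z = (0.36716 − 0.34)/0.01731 = 0.02716/0.01731 = 1.569.
p-value = P(Z > 1.569) ≈ 0.0583.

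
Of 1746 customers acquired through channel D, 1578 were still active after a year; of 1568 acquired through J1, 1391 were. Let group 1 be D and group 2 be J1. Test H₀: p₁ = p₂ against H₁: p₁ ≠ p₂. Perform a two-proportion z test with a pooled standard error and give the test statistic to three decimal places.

z = 1.568

p̂₁ = 1578/1746 = 0.903780, p̂₂ = 1391/1568 = 0.887117.
Pooled p̂ = (1578+1391)/(1746+1568) = 2969/3314 = 0.895896.
SE = √(p̂(1−p̂)(1/n₁+1/n₂)) = √(0.895896·0.104104·0.00121049) = √(0.000112898) = 0.010625.
z = (0.903780 − 0.887117)/0.010625 = 0.016663/0.010625 = 1.568.
Two-sided p-value ≈ 2·Φ(−1.568) = 0.1168.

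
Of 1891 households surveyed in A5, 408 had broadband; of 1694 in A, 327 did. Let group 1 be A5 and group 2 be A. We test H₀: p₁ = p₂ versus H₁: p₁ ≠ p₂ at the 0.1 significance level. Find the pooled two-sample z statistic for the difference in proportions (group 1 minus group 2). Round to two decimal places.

p̂₁ = 408/1891 = 0.21576, p̂₂ = 327/1694 = 0.19303.
Pooled p̂ = (408+327)/(1891+1694) = 735/3585 = 0.20502.
SE = √(0.162987 × 0.00111914) = 0.01351.
z = (0.21576 − 0.19303)/0.01351 = 0.02273/0.01351 = 1.68.
p-value = 2·P(Z > 1.683) ≈ 0.0925; since p < α = 0.1, reject H₀.

z = 1.68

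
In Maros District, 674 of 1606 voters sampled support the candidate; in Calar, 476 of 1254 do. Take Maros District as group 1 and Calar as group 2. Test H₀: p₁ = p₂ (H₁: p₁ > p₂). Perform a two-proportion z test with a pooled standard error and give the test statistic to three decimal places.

z = 2.170

p̂₁ = 674/1606 ≈ 0.419676, p̂₂ = 476/1254 ≈ 0.379585.
Pooled p̂ = (674+476)/(1606+1254) = 1150/2860 = 0.402098.
SE = √(p̂(1−p̂)(1/n₁+1/n₂)) = √(0.402098·0.597902·0.00142011) = √(0.000341417) = 0.018477.
z = (0.419676 − 0.379585)/0.018477 = 0.040091/0.018477 = 2.170.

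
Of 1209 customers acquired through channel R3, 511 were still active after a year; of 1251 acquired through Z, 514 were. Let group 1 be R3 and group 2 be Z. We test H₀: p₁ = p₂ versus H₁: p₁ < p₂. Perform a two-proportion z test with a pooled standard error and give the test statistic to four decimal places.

z = 0.5931

p̂₁ = 511/1209 = 0.422663, p̂₂ = 514/1251 = 0.410871.
Pooled p̂ = (511+514)/(1209+1251) = 1025/2460 = 0.416667.
SE = √(0.243056 × 0.00162649) = 0.019883.
z = (0.422663 − 0.410871)/0.019883 = 0.011792/0.019883 = 0.5931.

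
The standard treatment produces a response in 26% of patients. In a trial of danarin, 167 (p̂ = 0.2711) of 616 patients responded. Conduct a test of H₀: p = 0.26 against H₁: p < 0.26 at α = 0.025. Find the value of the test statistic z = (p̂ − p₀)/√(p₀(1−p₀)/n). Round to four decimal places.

z = 0.6283

p̂ = 167/616 = 0.271104.
Standard error under H₀: √(0.26×0.74/616) = 0.017673.
z = (0.271104 − 0.26)/0.017673 = 0.011104/0.017673 = 0.6283.
p-value = P(Z < 0.628) ≈ 0.7351, so at α = 0.025 we fail to reject H₀.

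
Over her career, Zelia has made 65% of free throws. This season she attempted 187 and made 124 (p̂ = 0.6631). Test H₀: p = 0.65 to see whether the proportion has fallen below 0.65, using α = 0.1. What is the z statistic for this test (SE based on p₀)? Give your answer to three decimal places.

z = 0.376

p̂ = 124/187 ≈ 0.66310.
SE = √(p₀(1−p₀)/n) = √(0.2275/187) = 0.03488.
z = (0.66310 − 0.65)/0.03488 = 0.01310/0.03488 = 0.376.
p-value = P(Z < 0.376) ≈ 0.6464, so at α = 0.1 we fail to reject H₀.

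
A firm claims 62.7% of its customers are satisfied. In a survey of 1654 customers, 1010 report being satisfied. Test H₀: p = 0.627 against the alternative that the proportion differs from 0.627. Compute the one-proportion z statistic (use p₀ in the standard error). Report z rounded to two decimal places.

p̂ = 1010/1654 = 0.6106.
Under H₀, SE = √(0.627·0.373/1654) = √(0.000141397) = 0.0119.
z = (0.6106 − 0.627)/0.0119 = -0.0164/0.0119 = -1.38.
Two-sided p-value ≈ 2·Φ(−1.376) = 0.1689.

z = -1.38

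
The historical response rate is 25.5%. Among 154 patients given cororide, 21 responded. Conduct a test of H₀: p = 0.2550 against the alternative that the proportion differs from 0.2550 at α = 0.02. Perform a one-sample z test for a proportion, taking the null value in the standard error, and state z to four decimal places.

z = -3.3778

p̂ = 21/154 = 0.1363636.
Standard error under H₀: √(0.255×0.745/154) = 0.0351227.
z = (0.1363636 − 0.255)/0.0351227 = -0.1186364/0.0351227 = -3.3778.
p-value = 2·P(Z > 3.378) ≈ 0.0007, so at α = 0.02 we reject H₀.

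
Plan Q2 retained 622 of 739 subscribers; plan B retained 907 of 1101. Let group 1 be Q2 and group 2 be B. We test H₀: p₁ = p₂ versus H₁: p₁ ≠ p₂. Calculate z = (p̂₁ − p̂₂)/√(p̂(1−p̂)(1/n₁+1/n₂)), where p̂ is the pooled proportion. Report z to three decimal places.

z = 1.003

p̂₁ = 622/739 = 0.84168, p̂₂ = 907/1101 = 0.82380.
Pooled p̂ = (622+907)/(739+1101) = 1529/1840 = 0.83098.
SE = √(p̂(1−p̂)(1/n₁+1/n₂)) = √(0.83098·0.16902·0.00226145) = √(0.000317628) = 0.01782.
z = (0.84168 − 0.82380)/0.01782 = 0.01788/0.01782 = 1.003.
Two-sided p-value ≈ 2·Φ(−1.003) = 0.3157.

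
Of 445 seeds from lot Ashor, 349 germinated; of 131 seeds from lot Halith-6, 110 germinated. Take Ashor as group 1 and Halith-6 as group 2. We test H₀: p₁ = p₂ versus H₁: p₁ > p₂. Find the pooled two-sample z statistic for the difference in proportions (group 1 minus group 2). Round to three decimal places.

p̂₁ = 349/445 = 0.78427, p̂₂ = 110/131 = 0.83969.
Pooled p̂ = (349+110)/(445+131) = 459/576 = 0.79688.
SE = √(0.161865 × 0.00988078) = 0.03999.
z = (0.78427 − 0.83969)/0.03999 = -0.05542/0.03999 = -1.386.
p-value = P(Z > -1.386) ≈ 0.9171.

z = -1.386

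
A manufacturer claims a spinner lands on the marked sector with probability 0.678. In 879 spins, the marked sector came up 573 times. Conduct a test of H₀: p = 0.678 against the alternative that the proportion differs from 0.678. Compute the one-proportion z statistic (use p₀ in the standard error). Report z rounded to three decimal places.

z = -1.658

p̂ = 573/879 ≈ 0.651877.
Under H₀, SE = √(0.678·0.322/879) = √(0.000248369) = 0.015760.
z = (0.651877 − 0.678)/0.015760 = -0.026123/0.015760 = -1.658.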